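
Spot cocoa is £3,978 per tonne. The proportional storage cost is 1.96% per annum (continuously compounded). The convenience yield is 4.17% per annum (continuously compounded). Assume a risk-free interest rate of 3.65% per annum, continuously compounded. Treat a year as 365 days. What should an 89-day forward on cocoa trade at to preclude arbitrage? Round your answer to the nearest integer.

Net carry = r + u − y = 0.0365 + 0.0196 − 0.0417 = 0.0144
F = S·e^((r+u−y)T) = 3978 · e^(0.0144 × 89/365) = 3978 · e^0.003511
= 3978 × 1.003517 = £3,992 per tonne

£3,992 per tonne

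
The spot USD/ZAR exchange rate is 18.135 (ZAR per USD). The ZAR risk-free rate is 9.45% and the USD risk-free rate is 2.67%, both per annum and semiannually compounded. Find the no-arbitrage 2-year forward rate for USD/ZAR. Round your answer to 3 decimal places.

By covered interest parity, F = S · (1+r_ZAR/2)^(2T) / (1+r_USD/2)^(2T)
= 18.135 × 1.202822 / 1.054479 = 18.135 × 1.140679
F = 20.686 ZAR per USD

20.686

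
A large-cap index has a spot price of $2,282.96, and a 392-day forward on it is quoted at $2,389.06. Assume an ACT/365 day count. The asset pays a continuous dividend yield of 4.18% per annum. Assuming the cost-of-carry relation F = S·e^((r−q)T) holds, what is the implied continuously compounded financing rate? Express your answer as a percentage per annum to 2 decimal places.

From F = S·e^((r−q)T): (r − q) = ln(F/S)/T
ln(2389.06/2282.96) = ln(1.046475) = 0.045427
(r − q) = 0.045427 / (392/365) = 0.042298
r = ln(F/S)/T + q = 0.042298 + 0.0418 = 0.084098
r = 8.41%

8.41%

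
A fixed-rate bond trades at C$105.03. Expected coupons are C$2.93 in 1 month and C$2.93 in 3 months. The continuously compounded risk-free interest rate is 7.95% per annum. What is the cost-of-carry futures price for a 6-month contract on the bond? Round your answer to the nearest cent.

C$103.27

PV(coupons) I = 2.93·e^(−0.0795·1/12) + 2.93·e^(−0.0795·3/12)
I = 2.9107 + 2.8723 = 5.7830
F = (S − I)·e^(rT) = (105.03 − 5.7830) · e^(0.0795·6/12)
= 99.2470 · e^0.039750 = 99.2470 × 1.040551 = C$103.27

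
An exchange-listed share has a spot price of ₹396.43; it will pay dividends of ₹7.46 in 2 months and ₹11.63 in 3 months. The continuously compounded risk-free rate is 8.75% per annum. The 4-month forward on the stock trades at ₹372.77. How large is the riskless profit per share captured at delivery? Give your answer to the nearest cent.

₹16.11 per share

PV(dividends) I = 7.46·e^(−0.0875·2/12) + 11.63·e^(−0.0875·3/12) = 18.7304
Fair forward F* = (S − I)·e^(rT) = (396.43 − 18.7304)·e^0.029167 = 377.6996 × 1.029597 = 388.8784
Market ₹372.77 < fair 388.8784: forward underpriced → reverse cash-and-carry (short the stock, invest proceeds at r, pay the dividends, go long the forward).
Profit at T = |F_mkt − F*| = |372.77 − 388.8784| = ₹16.11 per share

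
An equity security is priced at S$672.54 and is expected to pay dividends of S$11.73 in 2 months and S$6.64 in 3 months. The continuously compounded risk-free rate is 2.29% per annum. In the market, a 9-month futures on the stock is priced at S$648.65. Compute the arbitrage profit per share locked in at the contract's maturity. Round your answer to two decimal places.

PV(dividends) I = 11.73·e^(−0.0229·2/12) + 6.64·e^(−0.0229·3/12) = 18.2874
Fair futures F* = (S − I)·e^(rT) = (672.54 − 18.2874)·e^0.017175 = 654.2526 × 1.017323 = 665.5862
Market S$648.65 < fair 665.5862: forward underpriced → reverse cash-and-carry (short the stock, invest proceeds at r, pay the dividends, go long the forward).
Profit at T = |F_mkt − F*| = |648.65 − 665.5862| = S$16.94 per share

S$16.94 per share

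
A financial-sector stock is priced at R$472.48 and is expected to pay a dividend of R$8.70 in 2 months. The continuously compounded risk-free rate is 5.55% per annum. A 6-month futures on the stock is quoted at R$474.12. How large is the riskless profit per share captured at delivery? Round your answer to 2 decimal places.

R$2.79 per share

PV(dividends) I = 8.70·e^(−0.0555·2/12) = 8.6199
Fair futures F* = (S − I)·e^(rT) = (472.48 − 8.6199)·e^0.027750 = 463.8601 × 1.028139 = 476.9127
Market R$474.12 < fair 476.9127: forward underpriced → reverse cash-and-carry (short the stock, invest proceeds at r, pay the dividends, go long the forward).
Profit at T = |F_mkt − F*| = |474.12 − 476.9127| = R$2.79 per share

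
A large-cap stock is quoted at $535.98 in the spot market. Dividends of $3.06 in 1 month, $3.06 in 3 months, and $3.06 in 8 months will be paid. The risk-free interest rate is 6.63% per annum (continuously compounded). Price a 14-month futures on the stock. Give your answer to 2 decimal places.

$569.38

PV(dividends) I = 3.06·e^(−0.0663·1/12) + 3.06·e^(−0.0663·3/12) + 3.06·e^(−0.0663·8/12)
I = 3.0431 + 3.0097 + 2.9277 = 8.9805
F = (S − I)·e^(rT) = (535.98 − 8.9805) · e^(0.0663·14/12)
= 526.9995 · e^0.077350 = 526.9995 × 1.080420 = $569.38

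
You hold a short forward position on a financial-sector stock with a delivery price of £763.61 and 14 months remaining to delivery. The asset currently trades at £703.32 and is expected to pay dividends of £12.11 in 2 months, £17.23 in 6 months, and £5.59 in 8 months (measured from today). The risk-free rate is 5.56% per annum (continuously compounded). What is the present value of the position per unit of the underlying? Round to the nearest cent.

PV(remaining dividends) I = 12.11·e^(−0.0556·2/12) + 17.23·e^(−0.0556·6/12) + 5.59·e^(−0.0556·8/12) = 34.1425
Current forward F = (S − I)·e^(rT) = (703.32 − 34.1425)·e^(0.0556·14/12) = 669.1775 × 1.067017 = 714.0238
Value (long) = (F − K)·e^(−rT) = (714.0238 − 763.61) × 0.937192 = -46.4718
Short position value = −(long value) = £46.47

£46.47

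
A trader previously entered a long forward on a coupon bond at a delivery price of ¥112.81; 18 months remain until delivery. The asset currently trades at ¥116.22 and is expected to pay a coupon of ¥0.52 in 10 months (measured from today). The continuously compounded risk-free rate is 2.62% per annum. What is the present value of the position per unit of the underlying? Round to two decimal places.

¥7.25

PV(remaining coupons) I = 0.52·e^(−0.0262·10/12) = 0.5088
Current forward F = (S − I)·e^(rT) = (116.22 − 0.5088)·e^(0.0262·18/12) = 115.7112 × 1.040082 = 120.3491
Value (long) = (F − K)·e^(−rT) = (120.3491 − 112.81) × 0.961462 = 7.2486
Value = ¥7.25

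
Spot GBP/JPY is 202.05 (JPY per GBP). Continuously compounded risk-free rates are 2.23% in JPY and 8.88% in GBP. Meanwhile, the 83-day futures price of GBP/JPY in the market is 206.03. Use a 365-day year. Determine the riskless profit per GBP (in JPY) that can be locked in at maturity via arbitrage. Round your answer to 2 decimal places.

Fair futures: F* = S·e^(carry·T), with carry = (r_JPY − r_GBP) = 0.0223 − 0.0888 = -0.0665
F* = 202.05 · e^(-0.0665 × 83/365) = 202.05 · e^-0.015122 = 202.05 × 0.984992 = 199.0176
Market 206.03 > fair 199.0176: forward overpriced → cash-and-carry (buy spot, short the forward).
At maturity, profit = |F_mkt − F*| = |206.03 − 199.0176| = 7.01 per GBP (in JPY)

7.01 per GBP (in JPY)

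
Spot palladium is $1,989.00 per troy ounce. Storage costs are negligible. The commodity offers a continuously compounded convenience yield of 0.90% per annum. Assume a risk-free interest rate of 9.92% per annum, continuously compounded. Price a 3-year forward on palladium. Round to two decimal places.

Net carry = r + u − y = 0.0992 + 0.0000 − 0.0090 = 0.0902
F = S·e^((r+u−y)T) = 1989.00 · e^(0.0902 × 3) = 1989.00 · e^0.27060000
= 1989.00 × 1.31075067 = $2,607.08 per troy ounce

$2,607.08 per troy ounce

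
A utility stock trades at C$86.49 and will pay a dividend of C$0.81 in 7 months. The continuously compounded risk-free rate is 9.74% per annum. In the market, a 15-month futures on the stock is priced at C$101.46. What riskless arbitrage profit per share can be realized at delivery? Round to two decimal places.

PV(dividends) I = 0.81·e^(−0.0974·7/12) = 0.7653
Fair futures F* = (S − I)·e^(rT) = (86.49 − 0.7653)·e^0.121750 = 85.7247 × 1.129472 = 96.8236
Market C$101.46 > fair 96.8236: forward overpriced → cash-and-carry (borrow at r, buy the stock and collect the dividends, short the forward).
Profit at T = |F_mkt − F*| = |101.46 − 96.8236| = C$4.64 per share

C$4.64 per share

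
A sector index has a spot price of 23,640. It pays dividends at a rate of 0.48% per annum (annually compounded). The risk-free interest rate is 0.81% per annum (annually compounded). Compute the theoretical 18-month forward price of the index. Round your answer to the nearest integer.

23,757

F = S · (1+r)^T / (1+q)^T
= 23640 × 1.012175 / 1.007209 = 23640 × 1.004930
F = 23,757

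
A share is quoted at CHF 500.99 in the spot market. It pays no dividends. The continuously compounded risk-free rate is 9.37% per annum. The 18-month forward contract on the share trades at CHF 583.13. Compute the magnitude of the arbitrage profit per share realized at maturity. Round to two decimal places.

Fair forward: F* = S·e^(carry·T), with carry = r = 0.0937
F* = 500.99 · e^(0.0937 × 18/12) = 500.99 · e^0.140550 = 500.99 × 1.150907 = CHF 576.5929
Market CHF 583.13 > fair CHF 576.5929: forward overpriced → cash-and-carry (buy spot, short the forward).
At maturity, profit = |F_mkt − F*| = |583.13 − 576.5929| = CHF 6.54 per share

CHF 6.54 per share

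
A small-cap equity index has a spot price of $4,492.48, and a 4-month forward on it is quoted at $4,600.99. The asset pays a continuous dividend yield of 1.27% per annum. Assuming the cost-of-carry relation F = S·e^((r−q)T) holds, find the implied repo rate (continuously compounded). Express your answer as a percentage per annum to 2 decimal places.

8.43%

From F = S·e^((r−q)T): (r − q) = ln(F/S)/T
ln(4600.99/4492.48) = ln(1.024154) = 0.023867
(r − q) = 0.023867 / (4/12) = 0.071601
r = ln(F/S)/T + q = 0.071601 + 0.0127 = 0.084301
r = 8.43%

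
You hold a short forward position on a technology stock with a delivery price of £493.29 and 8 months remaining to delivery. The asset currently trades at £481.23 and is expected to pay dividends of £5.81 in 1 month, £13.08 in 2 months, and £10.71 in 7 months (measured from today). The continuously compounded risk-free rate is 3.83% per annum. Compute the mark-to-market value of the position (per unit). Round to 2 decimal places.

£28.89

PV(remaining dividends) I = 5.81·e^(−0.0383·1/12) + 13.08·e^(−0.0383·2/12) + 10.71·e^(−0.0383·7/12) = 29.2616
Current forward F = (S − I)·e^(rT) = (481.23 − 29.2616)·e^(0.0383·8/12) = 451.9684 × 1.025862 = 463.6572
Value (long) = (F − K)·e^(−rT) = (463.6572 − 493.29) × 0.974790 = -28.8858
Short position value = −(long value) = £28.89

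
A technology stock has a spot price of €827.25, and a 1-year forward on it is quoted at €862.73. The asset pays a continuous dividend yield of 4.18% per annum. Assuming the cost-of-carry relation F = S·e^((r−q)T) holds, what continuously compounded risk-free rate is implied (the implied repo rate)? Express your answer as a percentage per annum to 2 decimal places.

From F = S·e^((r−q)T): (r − q) = ln(F/S)/T
ln(862.73/827.25) = ln(1.042889) = 0.041995
(r − q) = 0.041995 / (1) = 0.041995
r = ln(F/S)/T + q = 0.041995 + 0.0418 = 0.083795
r = 8.38%

8.38%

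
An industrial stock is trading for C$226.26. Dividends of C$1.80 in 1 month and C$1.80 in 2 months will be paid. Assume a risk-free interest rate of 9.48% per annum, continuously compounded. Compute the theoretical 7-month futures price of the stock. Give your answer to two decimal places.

PV(dividends) I = 1.80·e^(−0.0948·1/12) + 1.80·e^(−0.0948·2/12)
I = 1.7858 + 1.7718 = 3.5576
F = (S − I)·e^(rT) = (226.26 − 3.5576) · e^(0.0948·7/12)
= 222.7024 · e^0.055300 = 222.7024 × 1.056858 = C$235.36

C$235.36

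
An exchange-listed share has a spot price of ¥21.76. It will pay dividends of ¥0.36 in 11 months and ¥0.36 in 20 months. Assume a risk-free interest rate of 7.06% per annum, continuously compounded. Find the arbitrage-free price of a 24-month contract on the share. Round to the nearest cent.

PV(dividends) I = 0.36·e^(−0.0706·11/12) + 0.36·e^(−0.0706·20/12)
I = 0.3374 + 0.3200 = 0.6574
F = (S − I)·e^(rT) = (21.76 − 0.6574) · e^(0.0706·24/12)
= 21.1026 · e^0.141200 = 21.1026 × 1.151655 = ¥24.30

¥24.30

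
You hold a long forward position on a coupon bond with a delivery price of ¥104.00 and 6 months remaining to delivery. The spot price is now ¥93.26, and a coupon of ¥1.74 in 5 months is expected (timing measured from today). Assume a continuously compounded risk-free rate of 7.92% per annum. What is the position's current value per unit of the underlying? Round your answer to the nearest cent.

-¥8.39

PV(remaining coupons) I = 1.74·e^(−0.0792·5/12) = 1.6835
Current forward F = (S − I)·e^(rT) = (93.26 − 1.6835)·e^(0.0792·6/12) = 91.5765 × 1.040395 = 95.2757
Value (long) = (F − K)·e^(−rT) = (95.2757 − 104.00) × 0.961174 = -8.3856
Value = -¥8.39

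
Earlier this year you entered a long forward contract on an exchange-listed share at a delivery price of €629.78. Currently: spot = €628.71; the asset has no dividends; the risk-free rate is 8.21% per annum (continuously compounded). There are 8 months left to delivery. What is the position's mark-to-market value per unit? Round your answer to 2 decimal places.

Current fair forward for the remaining 8 months: F = S·e^(r·T), r = 0.0821
F = 628.71 · e^(0.0821 × 8/12) = 628.71 × 1.056259 = 664.0806
Value of long forward = (F − K)·e^(−rT) = (664.0806 − 629.78) · e^(−0.0821·8/12)
= 34.3006 × 0.946738 = 32.47

€32.47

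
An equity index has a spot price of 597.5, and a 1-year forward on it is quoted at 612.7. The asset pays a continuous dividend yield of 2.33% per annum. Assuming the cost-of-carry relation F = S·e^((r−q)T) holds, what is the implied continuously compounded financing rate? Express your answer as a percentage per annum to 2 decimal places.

From F = S·e^((r−q)T): (r − q) = ln(F/S)/T
ln(612.7/597.5) = ln(1.025439) = 0.025121
(r − q) = 0.025121 / (1) = 0.025121
r = ln(F/S)/T + q = 0.025121 + 0.0233 = 0.048421
r = 4.84%

4.84%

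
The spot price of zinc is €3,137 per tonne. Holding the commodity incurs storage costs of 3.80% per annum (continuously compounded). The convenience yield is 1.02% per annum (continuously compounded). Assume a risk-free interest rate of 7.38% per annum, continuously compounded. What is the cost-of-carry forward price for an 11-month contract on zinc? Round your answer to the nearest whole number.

Net carry = r + u − y = 0.0738 + 0.0380 − 0.0102 = 0.1016
F = S·e^((r+u−y)T) = 3137 · e^(0.1016 × 11/12) = 3137 · e^0.093133
= 3137 × 1.097608 = €3,443 per tonne

€3,443 per tonne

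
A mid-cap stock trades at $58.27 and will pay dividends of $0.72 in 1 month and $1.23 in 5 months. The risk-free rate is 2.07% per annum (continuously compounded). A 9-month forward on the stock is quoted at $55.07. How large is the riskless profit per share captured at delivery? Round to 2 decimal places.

$2.14 per share

PV(dividends) I = 0.72·e^(−0.0207·1/12) + 1.23·e^(−0.0207·5/12) = 1.9382
Fair forward F* = (S − I)·e^(rT) = (58.27 − 1.9382)·e^0.015525 = 56.3318 × 1.015646 = 57.2132
Market $55.07 < fair 57.2132: forward underpriced → reverse cash-and-carry (short the stock, invest proceeds at r, pay the dividends, go long the forward).
Profit at T = |F_mkt − F*| = |55.07 − 57.2132| = $2.14 per share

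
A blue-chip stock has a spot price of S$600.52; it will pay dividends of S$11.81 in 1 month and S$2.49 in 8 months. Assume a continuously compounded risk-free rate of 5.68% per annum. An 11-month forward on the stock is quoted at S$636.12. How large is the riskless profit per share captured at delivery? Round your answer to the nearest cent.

S$18.41 per share

PV(dividends) I = 11.81·e^(−0.0568·1/12) + 2.49·e^(−0.0568·8/12) = 14.1517
Fair forward F* = (S − I)·e^(rT) = (600.52 − 14.1517)·e^0.052067 = 586.3683 × 1.053446 = 617.7073
Market S$636.12 > fair 617.7073: forward overpriced → cash-and-carry (borrow at r, buy the stock and collect the dividends, short the forward).
Profit at T = |F_mkt − F*| = |636.12 − 617.7073| = S$18.41 per share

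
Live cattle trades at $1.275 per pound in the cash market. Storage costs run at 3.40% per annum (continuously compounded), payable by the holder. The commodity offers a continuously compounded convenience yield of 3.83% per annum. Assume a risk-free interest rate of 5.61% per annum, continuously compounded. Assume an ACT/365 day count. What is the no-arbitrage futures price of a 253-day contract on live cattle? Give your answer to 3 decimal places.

Net carry = r + u − y = 0.0561 + 0.0340 − 0.0383 = 0.0518
F = S·e^((r+u−y)T) = 1.275 · e^(0.0518 × 253/365) = 1.275 · e^0.035905
= 1.275 × 1.036557 = $1.322 per pound

$1.322 per pound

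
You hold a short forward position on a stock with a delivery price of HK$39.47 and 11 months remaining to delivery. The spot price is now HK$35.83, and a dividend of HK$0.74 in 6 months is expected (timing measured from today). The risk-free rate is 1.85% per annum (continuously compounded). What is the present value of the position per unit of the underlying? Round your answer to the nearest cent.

PV(remaining dividends) I = 0.74·e^(−0.0185·6/12) = 0.7332
Current forward F = (S − I)·e^(rT) = (35.83 − 0.7332)·e^(0.0185·11/12) = 35.0968 × 1.017103 = 35.6971
Value (long) = (F − K)·e^(−rT) = (35.6971 − 39.47) × 0.983185 = -3.7095
Short position value = −(long value) = HK$3.71

HK$3.71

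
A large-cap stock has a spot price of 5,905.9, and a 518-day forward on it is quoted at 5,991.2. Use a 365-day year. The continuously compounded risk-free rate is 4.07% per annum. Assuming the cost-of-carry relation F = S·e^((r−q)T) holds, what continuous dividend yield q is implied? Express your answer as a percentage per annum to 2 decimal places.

3.06%

From F = S·e^((r−q)T): (r − q) = ln(F/S)/T
ln(5991.2/5905.9) = ln(1.014443) = 0.014340
(r − q) = 0.014340 / (518/365) = 0.010104
q = r − ln(F/S)/T = 0.0407 − 0.010104 = 0.030596
q = 3.06%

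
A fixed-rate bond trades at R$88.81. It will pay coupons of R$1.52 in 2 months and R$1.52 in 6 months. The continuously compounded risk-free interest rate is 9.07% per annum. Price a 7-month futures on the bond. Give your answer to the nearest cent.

PV(coupons) I = 1.52·e^(−0.0907·2/12) + 1.52·e^(−0.0907·6/12)
I = 1.4972 + 1.4526 = 2.9498
F = (S − I)·e^(rT) = (88.81 − 2.9498) · e^(0.0907·7/12)
= 85.8602 · e^0.052908 = 85.8602 × 1.054333 = R$90.53

R$90.53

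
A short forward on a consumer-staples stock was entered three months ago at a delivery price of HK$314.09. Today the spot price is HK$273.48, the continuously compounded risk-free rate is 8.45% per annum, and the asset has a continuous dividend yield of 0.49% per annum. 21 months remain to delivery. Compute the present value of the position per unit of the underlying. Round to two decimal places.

Current fair forward for the remaining 21 months: F = S·e^((r − q)·T), (r − q) = 0.0845 − 0.0049 = 0.0796
F = 273.48 · e^(0.0796 × 21/12) = 273.48 × 1.149469 = 314.3568
Value of long forward = (F − K)·e^(−rT) = (314.3568 − 314.09) · e^(−0.0845·21/12)
= 0.2668 × 0.862539 = 0.23
Short position value = −(long value) = -HK$0.23

-HK$0.23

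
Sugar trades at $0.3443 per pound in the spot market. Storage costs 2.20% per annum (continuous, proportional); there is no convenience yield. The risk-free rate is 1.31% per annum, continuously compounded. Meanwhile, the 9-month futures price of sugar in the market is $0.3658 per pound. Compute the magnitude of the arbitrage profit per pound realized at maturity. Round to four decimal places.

Fair futures: F* = S·e^(carry·T), with carry = (r + u) = 0.0131 + 0.0220 = 0.0351
F* = 0.3443 · e^(0.0351 × 9/12) = 0.3443 · e^0.026325 = 0.3443 × 1.026675 = $0.3535
Market $0.3658 > fair $0.3535: forward overpriced → cash-and-carry (buy spot, short the forward).
At maturity, profit = |F_mkt − F*| = |0.3658 − 0.3535| = $0.0123 per pound

$0.0123 per pound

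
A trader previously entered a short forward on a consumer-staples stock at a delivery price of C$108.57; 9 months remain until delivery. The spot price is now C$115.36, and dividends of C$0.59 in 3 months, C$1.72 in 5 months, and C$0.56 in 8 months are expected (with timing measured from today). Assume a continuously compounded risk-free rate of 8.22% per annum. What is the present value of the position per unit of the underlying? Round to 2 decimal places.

PV(remaining dividends) I = 0.59·e^(−0.0822·3/12) + 1.72·e^(−0.0822·5/12) + 0.56·e^(−0.0822·8/12) = 2.7702
Current forward F = (S − I)·e^(rT) = (115.36 − 2.7702)·e^(0.0822·9/12) = 112.5898 × 1.063590 = 119.7494
Value (long) = (F − K)·e^(−rT) = (119.7494 − 108.57) × 0.940212 = 10.5110
Short position value = −(long value) = -C$10.51

-C$10.51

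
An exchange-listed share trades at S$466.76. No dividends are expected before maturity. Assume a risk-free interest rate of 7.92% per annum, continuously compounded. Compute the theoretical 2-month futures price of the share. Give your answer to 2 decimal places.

F = S·e^(rT) = 466.76 · e^(0.0792 × 2/12)
= 466.76 · e^0.013200 = 466.76 × 1.013288
F = S$472.96

S$472.96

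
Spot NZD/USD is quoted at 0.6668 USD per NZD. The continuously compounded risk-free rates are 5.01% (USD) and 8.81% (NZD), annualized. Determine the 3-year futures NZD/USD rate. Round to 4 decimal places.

F = S·e^((r_USD − r_NZD)T) = 0.6668 · e^((0.0501 − 0.0881) × 3)
= 0.6668 · e^-0.114000 = 0.6668 × 0.892258
F = 0.5950 USD per NZD

0.5950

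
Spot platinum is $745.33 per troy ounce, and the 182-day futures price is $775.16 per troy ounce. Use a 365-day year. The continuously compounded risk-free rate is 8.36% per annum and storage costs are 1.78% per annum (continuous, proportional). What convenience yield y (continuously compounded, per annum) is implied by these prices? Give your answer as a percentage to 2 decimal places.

2.27%

F = S·e^((r+u−y)T) ⇒ (r+u−y) = ln(F/S)/T
ln(775.16/745.33) = 0.039242; /T ⇒ 0.078700
y = r + u − ln(F/S)/T = 0.0836 + 0.0178 − 0.078700 = 0.022700
y = 2.27%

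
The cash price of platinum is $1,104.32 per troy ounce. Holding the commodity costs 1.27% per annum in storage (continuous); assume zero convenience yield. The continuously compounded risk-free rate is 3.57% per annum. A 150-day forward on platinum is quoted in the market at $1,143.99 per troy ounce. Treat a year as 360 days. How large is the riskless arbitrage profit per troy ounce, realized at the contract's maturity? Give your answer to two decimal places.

$17.17 per troy ounce

Fair forward: F* = S·e^(carry·T), with carry = (r + u) = 0.0357 + 0.0127 = 0.0484
F* = 1104.32 · e^(0.0484 × 150/360) = 1104.32 · e^0.02016667 = 1104.32 × 1.02037139 = $1126.8165
Market $1143.99 > fair $1126.8165: forward overpriced → cash-and-carry (buy spot, short the forward).
At maturity, profit = |F_mkt − F*| = |1143.99 − 1126.8165| = $17.17 per troy ounce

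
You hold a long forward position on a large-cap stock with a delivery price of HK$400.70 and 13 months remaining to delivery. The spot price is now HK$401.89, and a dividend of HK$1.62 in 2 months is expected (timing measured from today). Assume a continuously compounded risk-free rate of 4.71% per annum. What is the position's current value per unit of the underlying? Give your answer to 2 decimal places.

PV(remaining dividends) I = 1.62·e^(−0.0471·2/12) = 1.6073
Current forward F = (S − I)·e^(rT) = (401.89 − 1.6073)·e^(0.0471·13/12) = 400.2827 × 1.052349 = 421.2371
Value (long) = (F − K)·e^(−rT) = (421.2371 − 400.70) × 0.950255 = 19.5155
Value = HK$19.52

HK$19.52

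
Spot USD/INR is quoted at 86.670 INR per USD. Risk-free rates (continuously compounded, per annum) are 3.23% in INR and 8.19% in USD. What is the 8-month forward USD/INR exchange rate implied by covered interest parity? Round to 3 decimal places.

F = S·e^((r_INR − r_USD)T) = 86.670 · e^((0.0323 − 0.0819) × 8/12)
= 86.670 · e^-0.033067 = 86.670 × 0.967474
F = 83.851 INR per USD

83.851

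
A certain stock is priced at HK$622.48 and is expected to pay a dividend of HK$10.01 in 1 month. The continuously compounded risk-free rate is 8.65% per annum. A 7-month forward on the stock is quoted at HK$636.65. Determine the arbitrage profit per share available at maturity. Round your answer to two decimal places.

PV(dividends) I = 10.01·e^(−0.0865·1/12) = 9.9381
Fair forward F* = (S − I)·e^(rT) = (622.48 − 9.9381)·e^0.050458 = 612.5419 × 1.051753 = 644.2428
Market HK$636.65 < fair 644.2428: forward underpriced → reverse cash-and-carry (short the stock, invest proceeds at r, pay the dividends, go long the forward).
Profit at T = |F_mkt − F*| = |636.65 − 644.2428| = HK$7.59 per share

HK$7.59 per share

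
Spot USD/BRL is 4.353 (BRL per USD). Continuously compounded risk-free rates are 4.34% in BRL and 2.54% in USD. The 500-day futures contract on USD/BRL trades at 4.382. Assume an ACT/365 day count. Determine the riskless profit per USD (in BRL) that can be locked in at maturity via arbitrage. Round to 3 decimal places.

Fair futures: F* = S·e^(carry·T), with carry = (r_BRL − r_USD) = 0.0434 − 0.0254 = 0.0180
F* = 4.353 · e^(0.0180 × 500/365) = 4.353 · e^0.024658 = 4.353 × 1.024965 = 4.4617
Market 4.382 < fair 4.4617: forward underpriced → reverse cash-and-carry (short spot, go long the forward).
At maturity, profit = |F_mkt − F*| = |4.382 − 4.4617| = 0.080 per USD (in BRL)

0.080 per USD (in BRL)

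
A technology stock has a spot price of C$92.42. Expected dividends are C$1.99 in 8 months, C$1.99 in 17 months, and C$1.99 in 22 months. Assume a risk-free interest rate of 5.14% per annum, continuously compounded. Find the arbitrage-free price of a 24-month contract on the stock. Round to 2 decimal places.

C$96.24

PV(dividends) I = 1.99·e^(−0.0514·8/12) + 1.99·e^(−0.0514·17/12) + 1.99·e^(−0.0514·22/12)
I = 1.9230 + 1.8502 + 1.8110 = 5.5842
F = (S − I)·e^(rT) = (92.42 − 5.5842) · e^(0.0514·24/12)
= 86.8358 · e^0.102800 = 86.8358 × 1.108270 = C$96.24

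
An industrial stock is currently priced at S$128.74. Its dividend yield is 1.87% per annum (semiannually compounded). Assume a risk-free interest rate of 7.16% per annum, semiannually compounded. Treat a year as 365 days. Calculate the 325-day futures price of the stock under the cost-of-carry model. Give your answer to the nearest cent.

S$134.81

F = S · (1+r/2)^(2T) / (1+q/2)^(2T)
= 128.74 × 1.064642 / 1.016711 = 128.74 × 1.047143
F = S$134.81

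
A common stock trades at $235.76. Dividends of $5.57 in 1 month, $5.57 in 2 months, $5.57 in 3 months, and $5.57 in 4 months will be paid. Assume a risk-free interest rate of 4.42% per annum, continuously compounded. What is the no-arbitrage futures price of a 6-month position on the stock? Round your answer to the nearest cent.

$218.46

PV(dividends) I = 5.57·e^(−0.0442·1/12) + 5.57·e^(−0.0442·2/12) + 5.57·e^(−0.0442·3/12) + 5.57·e^(−0.0442·4/12)
I = 5.5495 + 5.5291 + 5.5088 + 5.4885 = 22.0759
F = (S − I)·e^(rT) = (235.76 − 22.0759) · e^(0.0442·6/12)
= 213.6841 · e^0.022100 = 213.6841 × 1.022346 = $218.46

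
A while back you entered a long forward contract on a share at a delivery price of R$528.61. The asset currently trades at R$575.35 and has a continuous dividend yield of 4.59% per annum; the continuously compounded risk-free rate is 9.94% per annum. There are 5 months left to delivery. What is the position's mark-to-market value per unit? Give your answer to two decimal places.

Current fair forward for the remaining 5 months: F = S·e^((r − q)·T), (r − q) = 0.0994 − 0.0459 = 0.0535
F = 575.35 · e^(0.0535 × 5/12) = 575.35 × 1.022542 = 588.3195
Value of long forward = (F − K)·e^(−rT) = (588.3195 − 528.61) · e^(−0.0994·5/12)
= 59.7095 × 0.959429 = 57.29

R$57.29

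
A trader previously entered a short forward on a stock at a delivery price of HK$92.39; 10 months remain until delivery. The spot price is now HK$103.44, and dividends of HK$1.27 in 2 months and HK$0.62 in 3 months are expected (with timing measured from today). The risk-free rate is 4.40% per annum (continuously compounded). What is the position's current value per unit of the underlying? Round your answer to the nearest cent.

-HK$12.50

PV(remaining dividends) I = 1.27·e^(−0.0440·2/12) + 0.62·e^(−0.0440·3/12) = 1.8739
Current forward F = (S − I)·e^(rT) = (103.44 − 1.8739)·e^(0.0440·10/12) = 101.5661 × 1.037347 = 105.3593
Value (long) = (F − K)·e^(−rT) = (105.3593 − 92.39) × 0.963997 = 12.5024
Short position value = −(long value) = -HK$12.50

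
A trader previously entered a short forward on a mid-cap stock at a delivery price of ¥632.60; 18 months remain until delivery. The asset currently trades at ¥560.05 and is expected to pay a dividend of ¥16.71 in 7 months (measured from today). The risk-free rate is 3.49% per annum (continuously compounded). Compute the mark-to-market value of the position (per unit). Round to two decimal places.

¥56.66

PV(remaining dividends) I = 16.71·e^(−0.0349·7/12) = 16.3733
Current forward F = (S − I)·e^(rT) = (560.05 − 16.3733)·e^(0.0349·18/12) = 543.6767 × 1.053744 = 572.8961
Value (long) = (F − K)·e^(−rT) = (572.8961 − 632.60) × 0.948997 = -56.6588
Short position value = −(long value) = ¥56.66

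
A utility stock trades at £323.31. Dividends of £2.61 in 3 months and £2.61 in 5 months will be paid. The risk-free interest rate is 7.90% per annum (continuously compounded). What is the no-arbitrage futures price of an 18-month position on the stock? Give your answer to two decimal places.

£358.26

PV(dividends) I = 2.61·e^(−0.0790·3/12) + 2.61·e^(−0.0790·5/12)
I = 2.5590 + 2.5255 = 5.0845
F = (S − I)·e^(rT) = (323.31 − 5.0845) · e^(0.0790·18/12)
= 318.2255 · e^0.118500 = 318.2255 × 1.125807 = £358.26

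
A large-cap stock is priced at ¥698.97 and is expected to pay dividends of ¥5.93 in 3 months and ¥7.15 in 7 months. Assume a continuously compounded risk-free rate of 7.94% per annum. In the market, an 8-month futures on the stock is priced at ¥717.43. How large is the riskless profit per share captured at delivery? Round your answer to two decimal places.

¥6.21 per share

PV(dividends) I = 5.93·e^(−0.0794·3/12) + 7.15·e^(−0.0794·7/12) = 12.6398
Fair futures F* = (S − I)·e^(rT) = (698.97 − 12.6398)·e^0.052933 = 686.3302 × 1.054359 = 723.6384
Market ¥717.43 < fair 723.6384: forward underpriced → reverse cash-and-carry (short the stock, invest proceeds at r, pay the dividends, go long the forward).
Profit at T = |F_mkt − F*| = |717.43 − 723.6384| = ¥6.21 per share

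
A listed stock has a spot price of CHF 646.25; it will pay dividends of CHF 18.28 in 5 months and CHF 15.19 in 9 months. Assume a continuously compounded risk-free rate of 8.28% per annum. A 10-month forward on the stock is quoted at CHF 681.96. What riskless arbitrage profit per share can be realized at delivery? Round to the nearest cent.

PV(dividends) I = 18.28·e^(−0.0828·5/12) + 15.19·e^(−0.0828·9/12) = 31.9355
Fair forward F* = (S − I)·e^(rT) = (646.25 − 31.9355)·e^0.069000 = 614.3145 × 1.071436 = 658.1987
Market CHF 681.96 > fair 658.1987: forward overpriced → cash-and-carry (borrow at r, buy the stock and collect the dividends, short the forward).
Profit at T = |F_mkt − F*| = |681.96 − 658.1987| = CHF 23.76 per share

CHF 23.76 per share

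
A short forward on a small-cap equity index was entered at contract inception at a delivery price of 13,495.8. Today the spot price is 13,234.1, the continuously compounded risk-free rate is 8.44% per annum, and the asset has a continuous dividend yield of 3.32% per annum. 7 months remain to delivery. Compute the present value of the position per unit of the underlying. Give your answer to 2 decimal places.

Current fair forward for the remaining 7 months: F = S·e^((r − q)·T), (r − q) = 0.0844 − 0.0332 = 0.0512
F = 13234.1 · e^(0.0512 × 7/12) = 13234.1 × 1.03031715 = 13635.3202
Value of long forward = (F − K)·e^(−rT) = (13635.3202 − 13495.8) · e^(−0.0844·7/12)
= 139.5202 × 0.95195898 = 132.82
Short position value = −(long value) = -132.82

-132.82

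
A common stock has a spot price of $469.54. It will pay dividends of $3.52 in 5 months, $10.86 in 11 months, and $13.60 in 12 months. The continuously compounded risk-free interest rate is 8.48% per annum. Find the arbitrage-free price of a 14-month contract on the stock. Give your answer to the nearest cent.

PV(dividends) I = 3.52·e^(−0.0848·5/12) + 10.86·e^(−0.0848·11/12) + 13.60·e^(−0.0848·12/12)
I = 3.3978 + 10.0478 + 12.4943 = 25.9399
F = (S − I)·e^(rT) = (469.54 − 25.9399) · e^(0.0848·14/12)
= 443.6001 · e^0.098933 = 443.6001 × 1.103992 = $489.73

$489.73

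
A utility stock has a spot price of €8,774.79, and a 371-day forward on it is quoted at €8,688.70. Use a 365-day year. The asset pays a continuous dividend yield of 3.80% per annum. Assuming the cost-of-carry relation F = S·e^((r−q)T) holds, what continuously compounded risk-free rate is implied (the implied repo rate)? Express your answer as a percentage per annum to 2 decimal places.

From F = S·e^((r−q)T): (r − q) = ln(F/S)/T
ln(8688.70/8774.79) = ln(0.990189) = -0.009859
(r − q) = -0.009859 / (371/365) = -0.009700
r = ln(F/S)/T + q = -0.009700 + 0.0380 = 0.028300
r = 2.83%

2.83%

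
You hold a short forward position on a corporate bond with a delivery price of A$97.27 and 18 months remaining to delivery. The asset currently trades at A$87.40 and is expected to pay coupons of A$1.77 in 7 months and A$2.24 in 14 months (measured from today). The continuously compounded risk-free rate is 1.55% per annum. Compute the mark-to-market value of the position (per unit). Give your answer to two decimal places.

PV(remaining coupons) I = 1.77·e^(−0.0155·7/12) + 2.24·e^(−0.0155·14/12) = 3.9539
Current forward F = (S − I)·e^(rT) = (87.40 − 3.9539)·e^(0.0155·18/12) = 83.4461 × 1.023522 = 85.4089
Value (long) = (F − K)·e^(−rT) = (85.4089 − 97.27) × 0.977018 = -11.5885
Short position value = −(long value) = A$11.59

A$11.59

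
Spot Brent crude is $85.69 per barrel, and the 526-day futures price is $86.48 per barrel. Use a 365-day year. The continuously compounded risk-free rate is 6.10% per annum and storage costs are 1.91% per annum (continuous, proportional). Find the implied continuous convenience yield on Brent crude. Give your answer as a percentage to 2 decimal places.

7.37%

F = S·e^((r+u−y)T) ⇒ (r+u−y) = ln(F/S)/T
ln(86.48/85.69) = 0.009177; /T ⇒ 0.006368
y = r + u − ln(F/S)/T = 0.0610 + 0.0191 − 0.006368 = 0.073732
y = 7.37%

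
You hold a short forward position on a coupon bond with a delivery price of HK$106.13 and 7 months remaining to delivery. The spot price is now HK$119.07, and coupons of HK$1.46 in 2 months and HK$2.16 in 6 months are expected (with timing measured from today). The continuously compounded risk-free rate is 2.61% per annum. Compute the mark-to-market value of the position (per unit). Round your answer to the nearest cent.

-HK$10.96

PV(remaining coupons) I = 1.46·e^(−0.0261·2/12) + 2.16·e^(−0.0261·6/12) = 3.5857
Current forward F = (S − I)·e^(rT) = (119.07 − 3.5857)·e^(0.0261·7/12) = 115.4843 × 1.015341 = 117.2559
Value (long) = (F − K)·e^(−rT) = (117.2559 − 106.13) × 0.984890 = 10.9578
Short position value = −(long value) = -HK$10.96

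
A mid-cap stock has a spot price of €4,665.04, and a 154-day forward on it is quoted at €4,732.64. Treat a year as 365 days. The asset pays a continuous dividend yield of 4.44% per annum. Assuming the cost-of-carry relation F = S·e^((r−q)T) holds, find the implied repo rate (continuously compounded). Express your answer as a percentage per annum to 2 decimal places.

From F = S·e^((r−q)T): (r − q) = ln(F/S)/T
ln(4732.64/4665.04) = ln(1.014491) = 0.014387
(r − q) = 0.014387 / (154/365) = 0.034099
r = ln(F/S)/T + q = 0.034099 + 0.0444 = 0.078499
r = 7.85%

7.85%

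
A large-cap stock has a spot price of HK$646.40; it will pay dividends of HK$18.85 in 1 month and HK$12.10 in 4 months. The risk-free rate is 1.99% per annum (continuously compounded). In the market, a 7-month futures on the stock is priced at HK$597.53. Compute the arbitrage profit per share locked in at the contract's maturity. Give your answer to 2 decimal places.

PV(dividends) I = 18.85·e^(−0.0199·1/12) + 12.10·e^(−0.0199·4/12) = 30.8388
Fair futures F* = (S − I)·e^(rT) = (646.40 − 30.8388)·e^0.011608 = 615.5612 × 1.011676 = 622.7485
Market HK$597.53 < fair 622.7485: forward underpriced → reverse cash-and-carry (short the stock, invest proceeds at r, pay the dividends, go long the forward).
Profit at T = |F_mkt − F*| = |597.53 − 622.7485| = HK$25.22 per share

HK$25.22 per share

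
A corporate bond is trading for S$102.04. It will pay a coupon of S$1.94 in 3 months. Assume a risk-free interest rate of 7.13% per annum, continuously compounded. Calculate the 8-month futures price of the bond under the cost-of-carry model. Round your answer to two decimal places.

PV(coupons) I = 1.94·e^(−0.0713·3/12)
I = 1.9057
F = (S − I)·e^(rT) = (102.04 − 1.9057) · e^(0.0713·8/12)
= 100.1343 · e^0.047533 = 100.1343 × 1.048681 = S$105.01

S$105.01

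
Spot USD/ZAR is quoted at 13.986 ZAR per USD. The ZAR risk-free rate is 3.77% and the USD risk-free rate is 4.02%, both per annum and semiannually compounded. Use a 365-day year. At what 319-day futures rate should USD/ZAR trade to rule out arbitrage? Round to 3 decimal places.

13.956

By covered interest parity, F = S · (1+r_ZAR/2)^(2T) / (1+r_USD/2)^(2T)
= 13.986 × 1.033181 / 1.035397 = 13.986 × 0.997860
F = 13.956 ZAR per USD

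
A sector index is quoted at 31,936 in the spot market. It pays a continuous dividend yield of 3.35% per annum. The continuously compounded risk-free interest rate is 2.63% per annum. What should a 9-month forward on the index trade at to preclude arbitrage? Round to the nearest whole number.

31,764

F = S·e^((r − q)T) = 31936 · e^((0.0263 − 0.0335) × 9/12)
= 31936 · e^-0.005400 = 31936 × 0.994615
F = 31,764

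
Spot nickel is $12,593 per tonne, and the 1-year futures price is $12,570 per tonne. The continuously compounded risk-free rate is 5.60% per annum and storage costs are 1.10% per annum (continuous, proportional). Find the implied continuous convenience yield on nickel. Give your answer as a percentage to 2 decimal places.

F = S·e^((r+u−y)T) ⇒ (r+u−y) = ln(F/S)/T
ln(12570/12593) = -0.001828; /T ⇒ -0.001828
y = r + u − ln(F/S)/T = 0.0560 + 0.0110 + 0.001828 = 0.068828
y = 6.88%

6.88%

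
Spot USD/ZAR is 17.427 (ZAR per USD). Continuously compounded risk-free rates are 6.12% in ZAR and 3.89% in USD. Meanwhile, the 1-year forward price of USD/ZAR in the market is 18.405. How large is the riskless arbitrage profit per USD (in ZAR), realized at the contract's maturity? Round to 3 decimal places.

0.585 per USD (in ZAR)

Fair forward: F* = S·e^(carry·T), with carry = (r_ZAR − r_USD) = 0.0612 − 0.0389 = 0.0223
F* = 17.427 · e^(0.0223 × 1) = 17.427 · e^0.022300 = 17.427 × 1.022551 = 17.8200
Market 18.405 > fair 17.8200: forward overpriced → cash-and-carry (buy spot, short the forward).
At maturity, profit = |F_mkt − F*| = |18.405 − 17.8200| = 0.585 per USD (in ZAR)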